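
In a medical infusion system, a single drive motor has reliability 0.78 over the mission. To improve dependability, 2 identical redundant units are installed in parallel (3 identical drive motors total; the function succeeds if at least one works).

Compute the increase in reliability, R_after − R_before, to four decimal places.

R_before = 0.78
R_after = 1 − (1 − 0.78)^3 = 0.9894
ΔR = 0.9894 − 0.78 = 0.2094

0.2094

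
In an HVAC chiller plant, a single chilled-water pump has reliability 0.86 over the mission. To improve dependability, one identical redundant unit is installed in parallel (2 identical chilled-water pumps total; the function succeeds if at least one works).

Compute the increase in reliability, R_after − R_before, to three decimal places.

R_before = 0.86
R_after = 1 − (1 − 0.86)^2 = 0.980
ΔR = 0.980 − 0.86 = 0.120

0.120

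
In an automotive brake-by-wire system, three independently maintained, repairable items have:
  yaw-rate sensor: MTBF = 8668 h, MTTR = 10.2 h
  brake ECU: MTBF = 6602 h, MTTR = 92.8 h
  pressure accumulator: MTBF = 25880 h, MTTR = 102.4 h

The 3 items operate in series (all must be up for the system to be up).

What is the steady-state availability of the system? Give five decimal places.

A(yaw-rate sensor) = MTBF/(MTBF+MTTR) = 8668/(8668+10.2) = 0.998825
A(brake ECU) = MTBF/(MTBF+MTTR) = 6602/(6602+92.8) = 0.986138
A(pressure accumulator) = MTBF/(MTBF+MTTR) = 25880/(25880+102.4) = 0.996059
Series availability: 0.998825 × 0.986138 × 0.996059 = 0.98110

0.98110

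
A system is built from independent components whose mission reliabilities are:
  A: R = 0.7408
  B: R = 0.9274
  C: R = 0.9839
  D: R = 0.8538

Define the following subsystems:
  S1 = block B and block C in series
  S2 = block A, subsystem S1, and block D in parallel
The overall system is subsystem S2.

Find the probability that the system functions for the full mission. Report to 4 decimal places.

0.9967

Series (B and C): 0.927400 × 0.983900 = 0.912469
Parallel (A, [0.912469], and D): 1 − (1 − 0.740800)(1 − 0.912469)(1 − 0.853800) = 0.9967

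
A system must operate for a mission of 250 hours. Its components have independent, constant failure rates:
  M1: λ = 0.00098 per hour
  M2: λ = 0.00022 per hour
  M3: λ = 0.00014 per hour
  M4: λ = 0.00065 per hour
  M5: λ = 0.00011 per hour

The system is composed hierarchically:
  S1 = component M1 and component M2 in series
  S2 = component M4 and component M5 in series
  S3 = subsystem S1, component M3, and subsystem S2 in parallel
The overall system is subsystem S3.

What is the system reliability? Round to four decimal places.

0.9985

R(M1) = exp(−0.00098 × 250) = 0.782705
R(M2) = exp(−0.00022 × 250) = 0.946485
R(M3) = exp(−0.00014 × 250) = 0.965605
R(M4) = exp(−0.00065 × 250) = 0.850016
R(M5) = exp(−0.00011 × 250) = 0.972875
Series (M1 and M2): 0.782705 × 0.946485 = 0.740819
Series (M4 and M5): 0.850016 × 0.972875 = 0.826959
Parallel ([0.740819], M3, and [0.826959]): 1 − (1 − 0.740819)(1 − 0.965605)(1 − 0.826959) = 0.9985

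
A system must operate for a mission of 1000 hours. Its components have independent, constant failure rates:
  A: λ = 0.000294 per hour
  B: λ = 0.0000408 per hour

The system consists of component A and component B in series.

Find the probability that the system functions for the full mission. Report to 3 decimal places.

0.715

R(A) = exp(−0.000294 × 1000) = 0.74528
R(B) = exp(−0.0000408 × 1000) = 0.96002
Series (A and B): 0.74528 × 0.96002 = 0.715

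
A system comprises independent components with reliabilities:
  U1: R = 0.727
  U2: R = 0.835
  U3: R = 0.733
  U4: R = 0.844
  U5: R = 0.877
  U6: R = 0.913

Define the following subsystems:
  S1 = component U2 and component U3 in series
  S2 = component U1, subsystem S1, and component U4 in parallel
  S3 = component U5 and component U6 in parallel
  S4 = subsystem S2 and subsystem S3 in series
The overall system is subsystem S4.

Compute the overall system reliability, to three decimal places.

0.973

Series (U2 and U3): 0.83500 × 0.73300 = 0.61206
Parallel (U1, [0.61206], and U4): 1 − (1 − 0.72700)(1 − 0.61206)(1 − 0.84400) = 0.98348
Parallel (U5 and U6): 1 − (1 − 0.87700)(1 − 0.91300) = 0.98930
Series ([0.98348] and [0.98930]): 0.98348 × 0.98930 = 0.973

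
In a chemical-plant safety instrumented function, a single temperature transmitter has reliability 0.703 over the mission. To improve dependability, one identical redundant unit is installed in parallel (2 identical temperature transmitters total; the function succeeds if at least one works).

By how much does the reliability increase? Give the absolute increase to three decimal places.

R_before = 0.703
R_after = 1 − (1 − 0.703)^2 = 0.912
ΔR = 0.912 − 0.703 = 0.209

0.209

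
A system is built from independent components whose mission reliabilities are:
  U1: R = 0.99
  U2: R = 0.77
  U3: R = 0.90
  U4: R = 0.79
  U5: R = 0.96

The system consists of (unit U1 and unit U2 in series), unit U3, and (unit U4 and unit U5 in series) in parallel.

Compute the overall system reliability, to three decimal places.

0.994

Series (U1 and U2): 0.99000 × 0.77000 = 0.76230
Series (U4 and U5): 0.79000 × 0.96000 = 0.75840
Parallel ([0.76230], U3, and [0.75840]): 1 − (1 − 0.76230)(1 − 0.90000)(1 − 0.75840) = 0.994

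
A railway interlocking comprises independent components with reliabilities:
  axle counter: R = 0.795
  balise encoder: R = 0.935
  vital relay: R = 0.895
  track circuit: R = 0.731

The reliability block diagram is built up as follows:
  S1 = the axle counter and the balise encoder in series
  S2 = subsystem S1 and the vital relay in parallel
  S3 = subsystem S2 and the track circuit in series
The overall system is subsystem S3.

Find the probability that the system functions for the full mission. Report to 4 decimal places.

Series (axle counter and balise encoder): 0.795000 × 0.935000 = 0.743325
Parallel ([0.743325] and vital relay): 1 − (1 − 0.743325)(1 − 0.895000) = 0.973049
Series ([0.973049] and track circuit): 0.973049 × 0.731000 = 0.7113

0.7113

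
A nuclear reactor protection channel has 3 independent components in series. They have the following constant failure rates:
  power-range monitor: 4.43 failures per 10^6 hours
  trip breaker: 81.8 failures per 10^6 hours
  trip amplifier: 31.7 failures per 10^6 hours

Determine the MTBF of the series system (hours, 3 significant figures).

Series of exponential components: λ_sys = Σ λ_i
λ_sys = 0.00000443 + 0.0000818 + 0.0000317 = 1.1793e-04 /h
MTBF = 1 / λ_sys = 8480 h

8480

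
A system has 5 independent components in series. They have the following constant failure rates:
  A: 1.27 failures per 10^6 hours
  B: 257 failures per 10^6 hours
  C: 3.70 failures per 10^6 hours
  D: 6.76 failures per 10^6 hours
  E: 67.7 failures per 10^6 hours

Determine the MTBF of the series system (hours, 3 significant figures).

Series of exponential components: λ_sys = Σ λ_i
λ_sys = 0.00000127 + 0.000257 + 0.00000370 + 0.00000676 + 0.0000677 = 3.3643e-04 /h
MTBF = 1 / λ_sys = 2970 h

2970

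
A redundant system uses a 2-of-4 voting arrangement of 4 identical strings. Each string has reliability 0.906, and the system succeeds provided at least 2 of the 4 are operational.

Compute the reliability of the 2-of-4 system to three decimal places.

R = Σ_{i=2}^{4} C(4,i) p^i (1−p)^{4−i} with p = 0.906
C(4,2)·0.906^2·0.094^2 = 0.04352
C(4,3)·0.906^3·0.094^1 = 0.27962
C(4,4)·0.906^4·0.094^0 = 0.67377
Sum = 0.997

0.997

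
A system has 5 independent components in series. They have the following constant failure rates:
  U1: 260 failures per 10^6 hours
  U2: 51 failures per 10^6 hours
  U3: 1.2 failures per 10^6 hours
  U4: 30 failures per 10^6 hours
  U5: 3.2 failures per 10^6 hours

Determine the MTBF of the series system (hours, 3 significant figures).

2900

Series of exponential components: λ_sys = Σ λ_i
λ_sys = 0.00026 + 0.000051 + 0.0000012 + 0.000030 + 0.0000032 = 3.4540e-04 /h
MTBF = 1 / λ_sys = 2900 h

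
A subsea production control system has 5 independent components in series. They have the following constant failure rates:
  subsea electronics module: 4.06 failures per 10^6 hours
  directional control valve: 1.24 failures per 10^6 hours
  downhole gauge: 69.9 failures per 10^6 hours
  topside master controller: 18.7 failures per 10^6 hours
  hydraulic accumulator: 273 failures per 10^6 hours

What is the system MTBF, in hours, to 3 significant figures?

Series of exponential components: λ_sys = Σ λ_i
λ_sys = 0.00000406 + 0.00000124 + 0.0000699 + 0.0000187 + 0.000273 = 3.6690e-04 /h
MTBF = 1 / λ_sys = 2730 h

2730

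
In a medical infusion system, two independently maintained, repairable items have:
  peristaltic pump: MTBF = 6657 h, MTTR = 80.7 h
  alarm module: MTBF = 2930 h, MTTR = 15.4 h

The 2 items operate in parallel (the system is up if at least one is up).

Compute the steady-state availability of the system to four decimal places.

A(peristaltic pump) = MTBF/(MTBF+MTTR) = 6657/(6657+80.7) = 0.988023
A(alarm module) = MTBF/(MTBF+MTTR) = 2930/(2930+15.4) = 0.994772
Parallel availability: 1 − (1 − 0.988023)(1 − 0.994772) = 0.9999

0.9999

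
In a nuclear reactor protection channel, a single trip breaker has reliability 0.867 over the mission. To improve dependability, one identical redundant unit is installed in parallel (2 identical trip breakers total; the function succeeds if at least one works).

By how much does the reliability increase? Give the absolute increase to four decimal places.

R_before = 0.867
R_after = 1 − (1 − 0.867)^2 = 0.9823
ΔR = 0.9823 − 0.867 = 0.1153

0.1153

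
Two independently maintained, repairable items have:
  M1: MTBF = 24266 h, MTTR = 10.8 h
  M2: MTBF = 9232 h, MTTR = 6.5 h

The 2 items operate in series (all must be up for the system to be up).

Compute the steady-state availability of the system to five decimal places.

A(M1) = MTBF/(MTBF+MTTR) = 24266/(24266+10.8) = 0.999555
A(M2) = MTBF/(MTBF+MTTR) = 9232/(9232+6.5) = 0.999296
Series availability: 0.999555 × 0.999296 = 0.99885

0.99885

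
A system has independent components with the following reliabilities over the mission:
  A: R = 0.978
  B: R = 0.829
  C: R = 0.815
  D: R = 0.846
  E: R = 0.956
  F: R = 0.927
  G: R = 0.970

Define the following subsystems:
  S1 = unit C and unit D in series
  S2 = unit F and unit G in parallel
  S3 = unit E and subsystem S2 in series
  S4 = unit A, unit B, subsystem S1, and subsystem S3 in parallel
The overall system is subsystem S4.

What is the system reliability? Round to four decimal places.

0.9999

Series (C and D): 0.815000 × 0.846000 = 0.689490
Parallel (F and G): 1 − (1 − 0.927000)(1 − 0.970000) = 0.997810
Series (E and [0.997810]): 0.956000 × 0.997810 = 0.953906
Parallel (A, B, [0.689490], and [0.953906]): 1 − (1 − 0.978000)(1 − 0.829000)(1 − 0.689490)(1 − 0.953906) = 0.9999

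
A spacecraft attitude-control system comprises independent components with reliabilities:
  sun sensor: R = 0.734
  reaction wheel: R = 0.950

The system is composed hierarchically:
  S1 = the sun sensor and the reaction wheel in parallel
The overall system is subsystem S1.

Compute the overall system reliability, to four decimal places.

0.9867

Parallel (sun sensor and reaction wheel): 1 − (1 − 0.734000)(1 − 0.950000) = 0.9867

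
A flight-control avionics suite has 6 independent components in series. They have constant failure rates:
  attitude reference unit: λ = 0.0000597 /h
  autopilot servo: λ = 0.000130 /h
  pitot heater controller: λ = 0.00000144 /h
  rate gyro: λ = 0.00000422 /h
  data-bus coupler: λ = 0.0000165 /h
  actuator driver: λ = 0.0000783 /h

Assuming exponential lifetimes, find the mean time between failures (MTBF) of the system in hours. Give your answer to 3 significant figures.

Series of exponential components: λ_sys = Σ λ_i
λ_sys = 0.0000597 + 0.000130 + 0.00000144 + 0.00000422 + 0.0000165 + 0.0000783 = 2.9016e-04 /h
MTBF = 1 / λ_sys = 3450 h

3450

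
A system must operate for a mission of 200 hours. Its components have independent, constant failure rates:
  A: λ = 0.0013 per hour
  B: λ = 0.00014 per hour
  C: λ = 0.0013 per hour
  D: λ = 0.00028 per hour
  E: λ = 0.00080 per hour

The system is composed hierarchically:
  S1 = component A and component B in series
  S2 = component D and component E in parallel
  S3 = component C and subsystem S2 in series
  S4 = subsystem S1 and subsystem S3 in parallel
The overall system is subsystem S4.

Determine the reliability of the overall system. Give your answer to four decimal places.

0.9412

R(A) = exp(−0.0013 × 200) = 0.771052
R(B) = exp(−0.00014 × 200) = 0.972388
R(C) = exp(−0.0013 × 200) = 0.771052
R(D) = exp(−0.00028 × 200) = 0.945539
R(E) = exp(−0.00080 × 200) = 0.852144
Series (A and B): 0.771052 × 0.972388 = 0.749762
Parallel (D and E): 1 − (1 − 0.945539)(1 − 0.852144) = 0.991948
Series (C and [0.991948]): 0.771052 × 0.991948 = 0.764843
Parallel ([0.749762] and [0.764843]): 1 − (1 − 0.749762)(1 − 0.764843) = 0.9412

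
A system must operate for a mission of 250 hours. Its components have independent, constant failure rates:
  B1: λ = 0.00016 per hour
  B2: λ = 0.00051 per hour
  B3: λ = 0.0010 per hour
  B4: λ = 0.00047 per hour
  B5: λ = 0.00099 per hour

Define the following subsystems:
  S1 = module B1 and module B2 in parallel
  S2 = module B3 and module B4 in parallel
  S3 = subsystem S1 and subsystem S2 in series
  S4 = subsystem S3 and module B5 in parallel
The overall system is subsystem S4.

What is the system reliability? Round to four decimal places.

R(B1) = exp(−0.00016 × 250) = 0.960789
R(B2) = exp(−0.00051 × 250) = 0.880293
R(B3) = exp(−0.0010 × 250) = 0.778801
R(B4) = exp(−0.00047 × 250) = 0.889141
R(B5) = exp(−0.00099 × 250) = 0.780750
Parallel (B1 and B2): 1 − (1 − 0.960789)(1 − 0.880293) = 0.995306
Parallel (B3 and B4): 1 − (1 − 0.778801)(1 − 0.889141) = 0.975478
Series ([0.995306] and [0.975478]): 0.995306 × 0.975478 = 0.970899
Parallel ([0.970899] and B5): 1 − (1 − 0.970899)(1 − 0.780750) = 0.9936

0.9936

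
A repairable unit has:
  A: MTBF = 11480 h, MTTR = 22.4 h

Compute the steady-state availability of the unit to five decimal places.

A(A) = MTBF/(MTBF+MTTR) = 11480/(11480+22.4) = 0.99805

0.99805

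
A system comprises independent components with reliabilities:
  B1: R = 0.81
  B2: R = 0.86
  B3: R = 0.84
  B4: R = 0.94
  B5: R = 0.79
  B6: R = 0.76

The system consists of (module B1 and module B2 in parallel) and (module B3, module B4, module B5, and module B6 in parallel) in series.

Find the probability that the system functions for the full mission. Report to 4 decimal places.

Parallel (B1 and B2): 1 − (1 − 0.810000)(1 − 0.860000) = 0.973400
Parallel (B3, B4, B5, and B6): 1 − (1 − 0.840000)(1 − 0.940000)(1 − 0.790000)(1 − 0.760000) = 0.999516
Series ([0.973400] and [0.999516]): 0.973400 × 0.999516 = 0.9729

0.9729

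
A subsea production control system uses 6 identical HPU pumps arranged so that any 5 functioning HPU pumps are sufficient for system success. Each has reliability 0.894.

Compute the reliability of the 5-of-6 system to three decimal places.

0.874

R = Σ_{i=5}^{6} C(6,i) p^i (1−p)^{6−i} with p = 0.894
C(6,5)·0.894^5·0.106^1 = 0.36320
C(6,6)·0.894^6·0.106^0 = 0.51053
Sum = 0.874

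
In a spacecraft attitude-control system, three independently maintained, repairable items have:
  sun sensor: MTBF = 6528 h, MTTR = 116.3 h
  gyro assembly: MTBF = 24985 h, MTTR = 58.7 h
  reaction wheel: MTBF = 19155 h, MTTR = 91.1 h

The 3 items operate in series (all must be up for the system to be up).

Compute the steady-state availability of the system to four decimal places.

0.9756

A(sun sensor) = MTBF/(MTBF+MTTR) = 6528/(6528+116.3) = 0.982496
A(gyro assembly) = MTBF/(MTBF+MTTR) = 24985/(24985+58.7) = 0.997656
A(reaction wheel) = MTBF/(MTBF+MTTR) = 19155/(19155+91.1) = 0.995267
Series availability: 0.982496 × 0.997656 × 0.995267 = 0.9756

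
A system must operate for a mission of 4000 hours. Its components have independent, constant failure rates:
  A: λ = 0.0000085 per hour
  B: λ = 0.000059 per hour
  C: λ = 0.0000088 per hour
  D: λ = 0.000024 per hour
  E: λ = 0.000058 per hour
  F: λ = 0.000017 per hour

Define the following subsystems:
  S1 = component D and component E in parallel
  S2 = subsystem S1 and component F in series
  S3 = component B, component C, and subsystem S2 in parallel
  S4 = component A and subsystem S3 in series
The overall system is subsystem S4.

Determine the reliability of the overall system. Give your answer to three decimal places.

0.966

R(A) = exp(−0.0000085 × 4000) = 0.96657
R(B) = exp(−0.000059 × 4000) = 0.78978
R(C) = exp(−0.0000088 × 4000) = 0.96541
R(D) = exp(−0.000024 × 4000) = 0.90846
R(E) = exp(−0.000058 × 4000) = 0.79295
R(F) = exp(−0.000017 × 4000) = 0.93426
Parallel (D and E): 1 − (1 − 0.90846)(1 − 0.79295) = 0.98105
Series ([0.98105] and F): 0.98105 × 0.93426 = 0.91656
Parallel (B, C, and [0.91656]): 1 − (1 − 0.78978)(1 − 0.96541)(1 − 0.91656) = 0.99939
Series (A and [0.99939]): 0.96657 × 0.99939 = 0.966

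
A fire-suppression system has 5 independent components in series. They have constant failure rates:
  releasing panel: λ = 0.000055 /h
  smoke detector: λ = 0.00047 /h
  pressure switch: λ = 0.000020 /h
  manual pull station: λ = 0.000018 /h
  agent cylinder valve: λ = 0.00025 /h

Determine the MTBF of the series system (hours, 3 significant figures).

1230

Series of exponential components: λ_sys = Σ λ_i
λ_sys = 0.000055 + 0.00047 + 0.000020 + 0.000018 + 0.00025 = 8.1300e-04 /h
MTBF = 1 / λ_sys = 1230 h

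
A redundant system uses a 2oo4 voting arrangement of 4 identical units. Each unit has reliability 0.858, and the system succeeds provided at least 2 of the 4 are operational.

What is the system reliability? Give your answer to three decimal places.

R = Σ_{i=2}^{4} C(4,i) p^i (1−p)^{4−i} with p = 0.858
C(4,2)·0.858^2·0.142^2 = 0.08906
C(4,3)·0.858^3·0.142^1 = 0.35877
C(4,4)·0.858^4·0.142^0 = 0.54194
Sum = 0.990

0.990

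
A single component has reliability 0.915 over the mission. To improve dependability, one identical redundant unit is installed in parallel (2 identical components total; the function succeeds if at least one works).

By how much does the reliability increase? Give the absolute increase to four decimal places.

R_before = 0.915
R_after = 1 − (1 − 0.915)^2 = 0.9928
ΔR = 0.9928 − 0.915 = 0.0778

0.0778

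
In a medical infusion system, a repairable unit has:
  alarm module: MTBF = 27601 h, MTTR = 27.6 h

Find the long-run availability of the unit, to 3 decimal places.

0.999

A(alarm module) = MTBF/(MTBF+MTTR) = 27601/(27601+27.6) = 0.999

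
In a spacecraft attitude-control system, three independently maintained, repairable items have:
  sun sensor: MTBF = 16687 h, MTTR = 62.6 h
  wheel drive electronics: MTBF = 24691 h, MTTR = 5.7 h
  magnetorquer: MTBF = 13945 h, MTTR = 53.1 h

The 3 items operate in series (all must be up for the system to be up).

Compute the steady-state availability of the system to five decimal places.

A(sun sensor) = MTBF/(MTBF+MTTR) = 16687/(16687+62.6) = 0.996263
A(wheel drive electronics) = MTBF/(MTBF+MTTR) = 24691/(24691+5.7) = 0.999769
A(magnetorquer) = MTBF/(MTBF+MTTR) = 13945/(13945+53.1) = 0.996207
Series availability: 0.996263 × 0.999769 × 0.996207 = 0.99225

0.99225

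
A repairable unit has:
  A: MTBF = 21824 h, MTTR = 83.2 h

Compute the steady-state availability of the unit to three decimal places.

0.996

A(A) = MTBF/(MTBF+MTTR) = 21824/(21824+83.2) = 0.996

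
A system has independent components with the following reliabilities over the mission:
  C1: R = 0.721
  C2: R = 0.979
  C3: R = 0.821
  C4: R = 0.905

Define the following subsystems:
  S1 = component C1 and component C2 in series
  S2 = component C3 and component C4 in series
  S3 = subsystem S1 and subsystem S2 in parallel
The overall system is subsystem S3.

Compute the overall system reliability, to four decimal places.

0.9244

Series (C1 and C2): 0.721000 × 0.979000 = 0.705859
Series (C3 and C4): 0.821000 × 0.905000 = 0.743005
Parallel ([0.705859] and [0.743005]): 1 − (1 − 0.705859)(1 − 0.743005) = 0.9244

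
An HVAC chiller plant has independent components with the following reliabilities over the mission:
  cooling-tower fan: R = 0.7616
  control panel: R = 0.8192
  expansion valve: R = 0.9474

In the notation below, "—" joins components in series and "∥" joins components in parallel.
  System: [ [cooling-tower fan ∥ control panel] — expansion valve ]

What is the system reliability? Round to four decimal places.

0.9066

Parallel (cooling-tower fan and control panel): 1 − (1 − 0.761600)(1 − 0.819200) = 0.956897
Series ([0.956897] and expansion valve): 0.956897 × 0.947400 = 0.9066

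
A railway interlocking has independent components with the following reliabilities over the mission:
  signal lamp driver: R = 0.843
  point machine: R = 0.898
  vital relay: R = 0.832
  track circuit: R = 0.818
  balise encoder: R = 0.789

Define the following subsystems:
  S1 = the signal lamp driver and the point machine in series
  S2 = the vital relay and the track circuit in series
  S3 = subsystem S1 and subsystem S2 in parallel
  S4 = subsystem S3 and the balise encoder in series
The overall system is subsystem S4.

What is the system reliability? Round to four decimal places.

Series (signal lamp driver and point machine): 0.843000 × 0.898000 = 0.757014
Series (vital relay and track circuit): 0.832000 × 0.818000 = 0.680576
Parallel ([0.757014] and [0.680576]): 1 − (1 − 0.757014)(1 − 0.680576) = 0.922384
Series ([0.922384] and balise encoder): 0.922384 × 0.789000 = 0.7278

0.7278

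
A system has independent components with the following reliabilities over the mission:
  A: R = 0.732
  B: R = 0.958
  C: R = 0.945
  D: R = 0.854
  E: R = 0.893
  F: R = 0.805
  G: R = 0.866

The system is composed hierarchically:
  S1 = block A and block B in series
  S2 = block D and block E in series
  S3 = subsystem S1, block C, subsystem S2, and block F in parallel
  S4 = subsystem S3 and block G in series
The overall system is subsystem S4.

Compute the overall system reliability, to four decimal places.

Series (A and B): 0.732000 × 0.958000 = 0.701256
Series (D and E): 0.854000 × 0.893000 = 0.762622
Parallel ([0.701256], C, [0.762622], and F): 1 − (1 − 0.701256)(1 − 0.945000)(1 − 0.762622)(1 − 0.805000) = 0.999239
Series ([0.999239] and G): 0.999239 × 0.866000 = 0.8653

0.8653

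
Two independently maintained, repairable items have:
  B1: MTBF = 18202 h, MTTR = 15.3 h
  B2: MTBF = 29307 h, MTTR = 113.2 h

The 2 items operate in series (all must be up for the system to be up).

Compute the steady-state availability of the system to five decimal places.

A(B1) = MTBF/(MTBF+MTTR) = 18202/(18202+15.3) = 0.999160
A(B2) = MTBF/(MTBF+MTTR) = 29307/(29307+113.2) = 0.996152
Series availability: 0.999160 × 0.996152 = 0.99532

0.99532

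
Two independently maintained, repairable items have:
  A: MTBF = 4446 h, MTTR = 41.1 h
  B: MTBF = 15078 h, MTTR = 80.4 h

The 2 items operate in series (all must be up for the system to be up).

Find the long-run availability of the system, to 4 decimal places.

A(A) = MTBF/(MTBF+MTTR) = 4446/(4446+41.1) = 0.990840
A(B) = MTBF/(MTBF+MTTR) = 15078/(15078+80.4) = 0.994696
Series availability: 0.990840 × 0.994696 = 0.9856

0.9856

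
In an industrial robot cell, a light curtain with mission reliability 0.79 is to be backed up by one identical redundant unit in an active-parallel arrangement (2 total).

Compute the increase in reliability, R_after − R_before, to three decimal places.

0.166

R_before = 0.79
R_after = 1 − (1 − 0.79)^2 = 0.956
ΔR = 0.956 − 0.79 = 0.166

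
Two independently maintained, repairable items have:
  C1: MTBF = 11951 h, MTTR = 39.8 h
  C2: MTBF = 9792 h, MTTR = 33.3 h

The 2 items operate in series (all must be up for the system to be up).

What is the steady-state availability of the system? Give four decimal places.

A(C1) = MTBF/(MTBF+MTTR) = 11951/(11951+39.8) = 0.996681
A(C2) = MTBF/(MTBF+MTTR) = 9792/(9792+33.3) = 0.996611
Series availability: 0.996681 × 0.996611 = 0.9933

0.9933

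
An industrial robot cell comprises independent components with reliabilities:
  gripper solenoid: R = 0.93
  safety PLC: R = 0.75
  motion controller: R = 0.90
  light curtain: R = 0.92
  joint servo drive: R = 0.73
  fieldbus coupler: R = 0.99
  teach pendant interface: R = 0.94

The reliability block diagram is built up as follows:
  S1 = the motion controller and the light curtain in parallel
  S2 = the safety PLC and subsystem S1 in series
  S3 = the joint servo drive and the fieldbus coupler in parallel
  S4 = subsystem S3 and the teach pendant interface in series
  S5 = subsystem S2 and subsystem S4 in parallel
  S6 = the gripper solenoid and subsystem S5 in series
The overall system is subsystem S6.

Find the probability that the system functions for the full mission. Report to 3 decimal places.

0.915

Parallel (motion controller and light curtain): 1 − (1 − 0.90000)(1 − 0.92000) = 0.99200
Series (safety PLC and [0.99200]): 0.75000 × 0.99200 = 0.74400
Parallel (joint servo drive and fieldbus coupler): 1 − (1 − 0.73000)(1 − 0.99000) = 0.99730
Series ([0.99730] and teach pendant interface): 0.99730 × 0.94000 = 0.93746
Parallel ([0.74400] and [0.93746]): 1 − (1 − 0.74400)(1 − 0.93746) = 0.98399
Series (gripper solenoid and [0.98399]): 0.93000 × 0.98399 = 0.915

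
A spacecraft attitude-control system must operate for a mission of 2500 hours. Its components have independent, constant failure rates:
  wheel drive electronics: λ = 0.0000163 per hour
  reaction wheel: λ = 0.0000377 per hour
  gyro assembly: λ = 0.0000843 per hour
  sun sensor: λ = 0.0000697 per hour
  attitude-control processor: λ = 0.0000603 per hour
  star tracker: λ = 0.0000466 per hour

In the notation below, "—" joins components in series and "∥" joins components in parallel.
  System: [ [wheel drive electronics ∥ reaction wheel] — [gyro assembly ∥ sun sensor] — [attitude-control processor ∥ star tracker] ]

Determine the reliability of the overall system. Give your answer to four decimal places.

R(wheel drive electronics) = exp(−0.0000163 × 2500) = 0.960069
R(reaction wheel) = exp(−0.0000377 × 2500) = 0.910055
R(gyro assembly) = exp(−0.0000843 × 2500) = 0.809977
R(sun sensor) = exp(−0.0000697 × 2500) = 0.840087
R(attitude-control processor) = exp(−0.0000603 × 2500) = 0.860063
R(star tracker) = exp(−0.0000466 × 2500) = 0.890030
Parallel (wheel drive electronics and reaction wheel): 1 − (1 − 0.960069)(1 − 0.910055) = 0.996408
Parallel (gyro assembly and sun sensor): 1 − (1 − 0.809977)(1 − 0.840087) = 0.969613
Parallel (attitude-control processor and star tracker): 1 − (1 − 0.860063)(1 − 0.890030) = 0.984611
Series ([0.996408], [0.969613], and [0.984611]): 0.996408 × 0.969613 × 0.984611 = 0.9513

0.9513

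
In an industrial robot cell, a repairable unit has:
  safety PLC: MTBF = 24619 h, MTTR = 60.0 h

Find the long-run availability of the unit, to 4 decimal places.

A(safety PLC) = MTBF/(MTBF+MTTR) = 24619/(24619+60.0) = 0.9976

0.9976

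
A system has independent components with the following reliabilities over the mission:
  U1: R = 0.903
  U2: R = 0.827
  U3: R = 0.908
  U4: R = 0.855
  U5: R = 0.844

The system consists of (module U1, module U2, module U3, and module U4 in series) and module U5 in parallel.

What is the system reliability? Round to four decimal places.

0.9344

Series (U1, U2, U3, and U4): 0.903000 × 0.827000 × 0.908000 × 0.855000 = 0.579756
Parallel ([0.579756] and U5): 1 − (1 − 0.579756)(1 − 0.844000) = 0.9344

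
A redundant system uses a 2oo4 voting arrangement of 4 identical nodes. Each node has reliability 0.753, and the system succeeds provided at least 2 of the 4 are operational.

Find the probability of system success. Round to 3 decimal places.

0.951

R = Σ_{i=2}^{4} C(4,i) p^i (1−p)^{4−i} with p = 0.753
C(4,2)·0.753^2·0.247^2 = 0.20756
C(4,3)·0.753^3·0.247^1 = 0.42183
C(4,4)·0.753^4·0.247^0 = 0.32150
Sum = 0.951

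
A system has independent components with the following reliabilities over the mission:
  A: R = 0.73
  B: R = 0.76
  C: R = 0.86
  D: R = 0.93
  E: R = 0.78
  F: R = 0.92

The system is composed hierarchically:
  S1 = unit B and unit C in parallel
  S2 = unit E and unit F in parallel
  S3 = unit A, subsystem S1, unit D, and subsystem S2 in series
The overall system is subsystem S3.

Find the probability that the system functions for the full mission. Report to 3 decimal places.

Parallel (B and C): 1 − (1 − 0.76000)(1 − 0.86000) = 0.96640
Parallel (E and F): 1 − (1 − 0.78000)(1 − 0.92000) = 0.98240
Series (A, [0.96640], D, and [0.98240]): 0.73000 × 0.96640 × 0.93000 × 0.98240 = 0.645

0.645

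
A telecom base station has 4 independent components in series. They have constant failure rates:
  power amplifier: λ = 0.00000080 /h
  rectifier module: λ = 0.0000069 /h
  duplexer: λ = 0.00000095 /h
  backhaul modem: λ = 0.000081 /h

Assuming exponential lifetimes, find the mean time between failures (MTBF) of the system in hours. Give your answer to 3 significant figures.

11200

Series of exponential components: λ_sys = Σ λ_i
λ_sys = 0.00000080 + 0.0000069 + 0.00000095 + 0.000081 = 8.9650e-05 /h
MTBF = 1 / λ_sys = 11200 h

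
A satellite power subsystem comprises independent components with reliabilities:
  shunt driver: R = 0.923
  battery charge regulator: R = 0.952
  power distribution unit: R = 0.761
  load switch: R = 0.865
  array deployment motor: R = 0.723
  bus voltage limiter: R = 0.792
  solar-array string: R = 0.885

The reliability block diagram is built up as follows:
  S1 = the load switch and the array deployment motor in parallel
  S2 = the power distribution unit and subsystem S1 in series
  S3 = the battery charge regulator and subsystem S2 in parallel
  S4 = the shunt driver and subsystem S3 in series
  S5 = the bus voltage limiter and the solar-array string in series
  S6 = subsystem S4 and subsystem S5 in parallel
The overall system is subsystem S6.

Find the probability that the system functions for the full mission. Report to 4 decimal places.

0.9734

Parallel (load switch and array deployment motor): 1 − (1 − 0.865000)(1 − 0.723000) = 0.962605
Series (power distribution unit and [0.962605]): 0.761000 × 0.962605 = 0.732542
Parallel (battery charge regulator and [0.732542]): 1 − (1 − 0.952000)(1 − 0.732542) = 0.987162
Series (shunt driver and [0.987162]): 0.923000 × 0.987162 = 0.911151
Series (bus voltage limiter and solar-array string): 0.792000 × 0.885000 = 0.700920
Parallel ([0.911151] and [0.700920]): 1 − (1 − 0.911151)(1 − 0.700920) = 0.9734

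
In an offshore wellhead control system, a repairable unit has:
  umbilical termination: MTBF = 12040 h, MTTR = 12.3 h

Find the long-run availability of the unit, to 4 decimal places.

0.9990

A(umbilical termination) = MTBF/(MTBF+MTTR) = 12040/(12040+12.3) = 0.9990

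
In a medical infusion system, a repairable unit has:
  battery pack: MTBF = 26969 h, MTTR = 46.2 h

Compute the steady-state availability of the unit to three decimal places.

0.998

A(battery pack) = MTBF/(MTBF+MTTR) = 26969/(26969+46.2) = 0.998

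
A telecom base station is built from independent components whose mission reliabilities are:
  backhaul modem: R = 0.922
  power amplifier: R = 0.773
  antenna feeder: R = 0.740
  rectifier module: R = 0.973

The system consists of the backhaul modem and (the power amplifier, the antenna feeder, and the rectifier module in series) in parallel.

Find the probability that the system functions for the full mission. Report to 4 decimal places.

0.9654

Series (power amplifier, antenna feeder, and rectifier module): 0.773000 × 0.740000 × 0.973000 = 0.556575
Parallel (backhaul modem and [0.556575]): 1 − (1 − 0.922000)(1 − 0.556575) = 0.9654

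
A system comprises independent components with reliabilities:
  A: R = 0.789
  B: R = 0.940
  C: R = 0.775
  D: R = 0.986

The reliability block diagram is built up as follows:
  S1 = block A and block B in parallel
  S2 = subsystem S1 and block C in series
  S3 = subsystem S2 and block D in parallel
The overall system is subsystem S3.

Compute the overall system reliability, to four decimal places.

Parallel (A and B): 1 − (1 − 0.789000)(1 − 0.940000) = 0.987340
Series ([0.987340] and C): 0.987340 × 0.775000 = 0.765189
Parallel ([0.765189] and D): 1 − (1 − 0.765189)(1 − 0.986000) = 0.9967

0.9967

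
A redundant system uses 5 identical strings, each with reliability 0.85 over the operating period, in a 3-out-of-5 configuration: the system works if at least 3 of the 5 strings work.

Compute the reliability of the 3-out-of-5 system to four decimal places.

R = Σ_{i=3}^{5} C(5,i) p^i (1−p)^{5−i} with p = 0.85
C(5,3)·0.85^3·0.15^2 = 0.138178
C(5,4)·0.85^4·0.15^1 = 0.391505
C(5,5)·0.85^5·0.15^0 = 0.443705
Sum = 0.9734

0.9734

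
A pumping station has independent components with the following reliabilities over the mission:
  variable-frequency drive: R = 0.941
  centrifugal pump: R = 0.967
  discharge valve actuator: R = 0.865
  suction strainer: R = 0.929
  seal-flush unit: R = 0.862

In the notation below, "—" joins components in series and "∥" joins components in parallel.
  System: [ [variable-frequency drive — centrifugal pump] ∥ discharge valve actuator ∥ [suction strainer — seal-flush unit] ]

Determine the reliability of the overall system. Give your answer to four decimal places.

Series (variable-frequency drive and centrifugal pump): 0.941000 × 0.967000 = 0.909947
Series (suction strainer and seal-flush unit): 0.929000 × 0.862000 = 0.800798
Parallel ([0.909947], discharge valve actuator, and [0.800798]): 1 − (1 − 0.909947)(1 − 0.865000)(1 − 0.800798) = 0.9976

0.9976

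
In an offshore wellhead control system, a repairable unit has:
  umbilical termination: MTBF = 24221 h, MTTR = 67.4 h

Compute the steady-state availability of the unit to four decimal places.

A(umbilical termination) = MTBF/(MTBF+MTTR) = 24221/(24221+67.4) = 0.9972

0.9972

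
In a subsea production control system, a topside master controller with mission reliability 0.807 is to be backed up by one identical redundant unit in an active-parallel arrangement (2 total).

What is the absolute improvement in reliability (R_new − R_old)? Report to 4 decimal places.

R_before = 0.807
R_after = 1 − (1 − 0.807)^2 = 0.9628
ΔR = 0.9628 − 0.807 = 0.1558

0.1558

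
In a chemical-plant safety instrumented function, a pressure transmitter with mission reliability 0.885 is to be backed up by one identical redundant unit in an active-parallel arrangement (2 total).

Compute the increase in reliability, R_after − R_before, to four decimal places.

R_before = 0.885
R_after = 1 − (1 − 0.885)^2 = 0.9868
ΔR = 0.9868 − 0.885 = 0.1018

0.1018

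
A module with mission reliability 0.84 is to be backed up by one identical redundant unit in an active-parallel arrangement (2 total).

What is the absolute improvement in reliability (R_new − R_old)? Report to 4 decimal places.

R_before = 0.84
R_after = 1 − (1 − 0.84)^2 = 0.9744
ΔR = 0.9744 − 0.84 = 0.1344

0.1344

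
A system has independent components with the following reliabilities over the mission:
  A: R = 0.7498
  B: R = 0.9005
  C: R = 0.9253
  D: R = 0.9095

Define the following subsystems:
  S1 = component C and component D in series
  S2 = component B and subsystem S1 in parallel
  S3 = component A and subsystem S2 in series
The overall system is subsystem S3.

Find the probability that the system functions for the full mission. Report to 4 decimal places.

0.7380

Series (C and D): 0.925300 × 0.909500 = 0.841560
Parallel (B and [0.841560]): 1 − (1 − 0.900500)(1 − 0.841560) = 0.984235
Series (A and [0.984235]): 0.749800 × 0.984235 = 0.7380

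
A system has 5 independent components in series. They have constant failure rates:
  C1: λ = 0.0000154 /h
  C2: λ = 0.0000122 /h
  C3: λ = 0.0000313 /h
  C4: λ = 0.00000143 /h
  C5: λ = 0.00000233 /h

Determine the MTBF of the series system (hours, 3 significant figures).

Series of exponential components: λ_sys = Σ λ_i
λ_sys = 0.0000154 + 0.0000122 + 0.0000313 + 0.00000143 + 0.00000233 = 6.2660e-05 /h
MTBF = 1 / λ_sys = 16000 h

16000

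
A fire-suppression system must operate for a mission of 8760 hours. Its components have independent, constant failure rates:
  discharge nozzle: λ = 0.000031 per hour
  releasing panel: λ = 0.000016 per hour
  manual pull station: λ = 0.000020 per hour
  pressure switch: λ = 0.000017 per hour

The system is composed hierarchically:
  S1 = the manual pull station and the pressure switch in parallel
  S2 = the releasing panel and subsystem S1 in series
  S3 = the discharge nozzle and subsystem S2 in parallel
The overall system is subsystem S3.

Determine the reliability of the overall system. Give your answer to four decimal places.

0.9643

R(discharge nozzle) = exp(−0.000031 × 8760) = 0.762190
R(releasing panel) = exp(−0.000016 × 8760) = 0.869219
R(manual pull station) = exp(−0.000020 × 8760) = 0.839289
R(pressure switch) = exp(−0.000017 × 8760) = 0.861638
Parallel (manual pull station and pressure switch): 1 − (1 − 0.839289)(1 − 0.861638) = 0.977764
Series (releasing panel and [0.977764]): 0.869219 × 0.977764 = 0.849891
Parallel (discharge nozzle and [0.849891]): 1 − (1 − 0.762190)(1 − 0.849891) = 0.9643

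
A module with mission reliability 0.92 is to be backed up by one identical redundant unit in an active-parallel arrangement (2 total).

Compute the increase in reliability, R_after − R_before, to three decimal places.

R_before = 0.92
R_after = 1 − (1 − 0.92)^2 = 0.994
ΔR = 0.994 − 0.92 = 0.074

0.074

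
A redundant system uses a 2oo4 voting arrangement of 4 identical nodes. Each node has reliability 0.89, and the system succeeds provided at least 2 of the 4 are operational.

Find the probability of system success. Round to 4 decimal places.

R = Σ_{i=2}^{4} C(4,i) p^i (1−p)^{4−i} with p = 0.89
C(4,2)·0.89^2·0.11^2 = 0.057506
C(4,3)·0.89^3·0.11^1 = 0.310186
C(4,4)·0.89^4·0.11^0 = 0.627422
Sum = 0.9951

0.9951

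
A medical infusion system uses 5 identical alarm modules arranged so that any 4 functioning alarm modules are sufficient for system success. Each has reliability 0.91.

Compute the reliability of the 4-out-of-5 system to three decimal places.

R = Σ_{i=4}^{5} C(5,i) p^i (1−p)^{5−i} with p = 0.91
C(5,4)·0.91^4·0.09^1 = 0.30859
C(5,5)·0.91^5·0.09^0 = 0.62403
Sum = 0.933

0.933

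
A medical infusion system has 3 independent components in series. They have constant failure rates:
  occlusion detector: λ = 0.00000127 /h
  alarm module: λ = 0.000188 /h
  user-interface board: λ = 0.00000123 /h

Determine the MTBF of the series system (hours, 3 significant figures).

Series of exponential components: λ_sys = Σ λ_i
λ_sys = 0.00000127 + 0.000188 + 0.00000123 = 1.9050e-04 /h
MTBF = 1 / λ_sys = 5250 h

5250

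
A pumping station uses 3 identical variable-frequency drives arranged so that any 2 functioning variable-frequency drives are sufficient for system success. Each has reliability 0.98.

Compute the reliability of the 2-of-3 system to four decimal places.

0.9988

R = Σ_{i=2}^{3} C(3,i) p^i (1−p)^{3−i} with p = 0.98
C(3,2)·0.98^2·0.02^1 = 0.057624
C(3,3)·0.98^3·0.02^0 = 0.941192
Sum = 0.9988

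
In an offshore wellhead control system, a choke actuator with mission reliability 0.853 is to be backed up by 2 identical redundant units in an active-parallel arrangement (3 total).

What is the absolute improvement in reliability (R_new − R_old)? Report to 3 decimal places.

R_before = 0.853
R_after = 1 − (1 − 0.853)^3 = 0.997
ΔR = 0.997 − 0.853 = 0.144

0.144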